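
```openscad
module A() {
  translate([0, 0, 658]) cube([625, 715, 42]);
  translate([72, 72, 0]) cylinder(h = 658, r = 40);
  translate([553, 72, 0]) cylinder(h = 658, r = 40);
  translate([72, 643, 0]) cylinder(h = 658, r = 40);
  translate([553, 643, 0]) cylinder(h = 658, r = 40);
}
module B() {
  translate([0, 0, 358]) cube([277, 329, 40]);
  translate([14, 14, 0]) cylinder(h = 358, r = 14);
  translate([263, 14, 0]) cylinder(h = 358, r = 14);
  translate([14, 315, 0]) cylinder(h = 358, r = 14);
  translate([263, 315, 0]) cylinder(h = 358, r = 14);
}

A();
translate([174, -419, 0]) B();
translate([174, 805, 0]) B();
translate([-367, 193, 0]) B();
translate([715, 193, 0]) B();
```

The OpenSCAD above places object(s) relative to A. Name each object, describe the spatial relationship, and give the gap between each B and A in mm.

Each stool's nearest face is 90 mm from the table's bounding box.

A is a table. B is a stool. Four stools sit around the table at the −y, +y, −x, +x sides. The gap between each stool and the table is 90 mm.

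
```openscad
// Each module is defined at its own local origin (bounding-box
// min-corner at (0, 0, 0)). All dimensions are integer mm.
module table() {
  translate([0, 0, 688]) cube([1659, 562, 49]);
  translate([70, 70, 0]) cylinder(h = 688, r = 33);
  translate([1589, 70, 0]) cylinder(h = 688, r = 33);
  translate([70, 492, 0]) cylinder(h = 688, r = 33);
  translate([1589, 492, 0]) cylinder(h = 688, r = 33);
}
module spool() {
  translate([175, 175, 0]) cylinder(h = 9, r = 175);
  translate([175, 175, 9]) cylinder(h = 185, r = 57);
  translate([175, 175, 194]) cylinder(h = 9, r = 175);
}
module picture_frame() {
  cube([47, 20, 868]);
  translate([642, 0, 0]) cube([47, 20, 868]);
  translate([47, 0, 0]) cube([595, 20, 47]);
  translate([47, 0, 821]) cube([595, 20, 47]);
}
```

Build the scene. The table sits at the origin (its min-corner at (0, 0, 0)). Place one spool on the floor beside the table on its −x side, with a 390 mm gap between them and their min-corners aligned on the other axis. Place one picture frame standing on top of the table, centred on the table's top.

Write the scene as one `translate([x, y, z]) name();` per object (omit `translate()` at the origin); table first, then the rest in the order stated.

table();
translate([-740, 0, 0]) spool();
translate([485, 271, 737]) picture_frame();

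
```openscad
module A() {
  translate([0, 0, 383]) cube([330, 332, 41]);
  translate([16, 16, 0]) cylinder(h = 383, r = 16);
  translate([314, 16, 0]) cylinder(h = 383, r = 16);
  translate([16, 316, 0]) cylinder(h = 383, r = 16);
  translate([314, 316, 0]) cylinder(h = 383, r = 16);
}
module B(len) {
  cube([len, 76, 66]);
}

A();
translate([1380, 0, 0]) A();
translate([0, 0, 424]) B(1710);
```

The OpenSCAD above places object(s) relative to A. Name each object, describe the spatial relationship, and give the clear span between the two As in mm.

A is a stool. B is a beam. A beam spans the tops of two stools. The clear span between the two stools is 1050 mm.

Second stool starts at x = 1380; first ends at x = 330; clear span = 1380 − 330 = 1050 mm.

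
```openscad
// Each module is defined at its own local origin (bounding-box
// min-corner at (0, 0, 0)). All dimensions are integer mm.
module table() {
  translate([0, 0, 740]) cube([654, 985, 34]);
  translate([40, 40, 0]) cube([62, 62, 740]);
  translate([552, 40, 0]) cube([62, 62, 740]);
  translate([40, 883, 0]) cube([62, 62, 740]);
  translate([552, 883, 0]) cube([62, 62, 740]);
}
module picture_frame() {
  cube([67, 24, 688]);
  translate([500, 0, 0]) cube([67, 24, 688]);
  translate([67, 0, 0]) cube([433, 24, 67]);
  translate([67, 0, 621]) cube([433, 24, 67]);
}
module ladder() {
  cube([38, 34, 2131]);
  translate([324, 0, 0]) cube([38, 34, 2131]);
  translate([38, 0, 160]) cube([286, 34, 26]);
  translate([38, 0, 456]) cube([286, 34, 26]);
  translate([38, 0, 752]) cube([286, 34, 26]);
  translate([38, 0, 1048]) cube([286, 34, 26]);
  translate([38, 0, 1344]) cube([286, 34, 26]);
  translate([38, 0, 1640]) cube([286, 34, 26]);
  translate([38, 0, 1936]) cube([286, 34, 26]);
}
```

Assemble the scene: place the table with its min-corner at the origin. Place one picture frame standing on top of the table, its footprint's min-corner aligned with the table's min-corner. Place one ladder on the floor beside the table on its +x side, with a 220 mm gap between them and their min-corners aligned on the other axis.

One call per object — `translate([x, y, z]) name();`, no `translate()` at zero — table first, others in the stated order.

table();
translate([0, 0, 774]) picture_frame();
translate([874, 0, 0]) ladder();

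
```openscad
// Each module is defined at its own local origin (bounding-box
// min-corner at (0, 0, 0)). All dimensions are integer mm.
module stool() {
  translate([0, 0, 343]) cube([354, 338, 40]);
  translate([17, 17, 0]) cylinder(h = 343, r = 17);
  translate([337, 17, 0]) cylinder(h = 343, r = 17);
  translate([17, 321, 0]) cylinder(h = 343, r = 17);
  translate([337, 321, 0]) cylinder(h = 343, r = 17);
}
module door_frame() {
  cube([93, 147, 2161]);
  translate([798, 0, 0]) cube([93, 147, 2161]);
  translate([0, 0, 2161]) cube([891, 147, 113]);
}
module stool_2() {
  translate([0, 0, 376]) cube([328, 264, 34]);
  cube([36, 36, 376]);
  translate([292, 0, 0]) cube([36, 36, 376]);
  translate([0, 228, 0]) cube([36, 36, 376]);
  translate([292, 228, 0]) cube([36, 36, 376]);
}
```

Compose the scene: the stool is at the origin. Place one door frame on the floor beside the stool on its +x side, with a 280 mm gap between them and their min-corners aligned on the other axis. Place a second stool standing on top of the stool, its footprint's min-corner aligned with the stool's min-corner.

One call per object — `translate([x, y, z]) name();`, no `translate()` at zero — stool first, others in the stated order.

stool();
translate([634, 0, 0]) door_frame();
translate([0, 0, 383]) stool_2();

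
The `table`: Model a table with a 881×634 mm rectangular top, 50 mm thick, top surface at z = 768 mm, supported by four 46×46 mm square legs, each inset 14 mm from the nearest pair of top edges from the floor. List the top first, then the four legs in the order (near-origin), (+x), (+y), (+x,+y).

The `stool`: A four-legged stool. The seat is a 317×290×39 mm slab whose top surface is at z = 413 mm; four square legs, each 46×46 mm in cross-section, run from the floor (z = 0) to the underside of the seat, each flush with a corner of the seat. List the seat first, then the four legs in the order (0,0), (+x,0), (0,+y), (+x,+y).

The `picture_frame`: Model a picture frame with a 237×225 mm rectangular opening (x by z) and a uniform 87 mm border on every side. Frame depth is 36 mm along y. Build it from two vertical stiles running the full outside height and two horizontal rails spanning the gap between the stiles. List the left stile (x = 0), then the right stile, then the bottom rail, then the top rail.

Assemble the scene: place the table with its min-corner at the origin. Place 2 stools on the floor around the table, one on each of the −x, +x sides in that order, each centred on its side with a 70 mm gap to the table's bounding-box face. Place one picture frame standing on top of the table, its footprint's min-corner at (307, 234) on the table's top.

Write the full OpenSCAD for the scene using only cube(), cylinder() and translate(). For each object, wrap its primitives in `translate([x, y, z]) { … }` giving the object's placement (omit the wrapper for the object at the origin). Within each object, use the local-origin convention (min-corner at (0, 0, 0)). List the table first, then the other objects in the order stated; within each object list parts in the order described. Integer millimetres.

translate([0, 0, 718]) cube([881, 634, 50]);
translate([14, 14, 0]) cube([46, 46, 718]);
translate([821, 14, 0]) cube([46, 46, 718]);
translate([14, 574, 0]) cube([46, 46, 718]);
translate([821, 574, 0]) cube([46, 46, 718]);
translate([-387, 172, 0]) {
  translate([0, 0, 374]) cube([317, 290, 39]);
  cube([46, 46, 374]);
  translate([271, 0, 0]) cube([46, 46, 374]);
  translate([0, 244, 0]) cube([46, 46, 374]);
  translate([271, 244, 0]) cube([46, 46, 374]);
}
translate([951, 172, 0]) {
  translate([0, 0, 374]) cube([317, 290, 39]);
  cube([46, 46, 374]);
  translate([271, 0, 0]) cube([46, 46, 374]);
  translate([0, 244, 0]) cube([46, 46, 374]);
  translate([271, 244, 0]) cube([46, 46, 374]);
}
translate([307, 234, 768]) {
  cube([87, 36, 399]);
  translate([324, 0, 0]) cube([87, 36, 399]);
  translate([87, 0, 0]) cube([237, 36, 87]);
  translate([87, 0, 312]) cube([237, 36, 87]);
}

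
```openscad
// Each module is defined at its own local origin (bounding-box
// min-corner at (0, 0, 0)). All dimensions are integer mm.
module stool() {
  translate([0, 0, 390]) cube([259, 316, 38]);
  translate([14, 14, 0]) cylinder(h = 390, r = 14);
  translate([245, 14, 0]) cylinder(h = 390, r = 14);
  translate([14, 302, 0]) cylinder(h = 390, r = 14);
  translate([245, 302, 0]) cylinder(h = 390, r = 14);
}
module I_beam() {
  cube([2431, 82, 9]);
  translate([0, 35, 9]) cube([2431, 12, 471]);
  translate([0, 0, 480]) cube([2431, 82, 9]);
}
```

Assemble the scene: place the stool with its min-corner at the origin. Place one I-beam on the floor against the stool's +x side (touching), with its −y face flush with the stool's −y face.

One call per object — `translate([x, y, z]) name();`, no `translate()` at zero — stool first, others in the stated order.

stool();
translate([259, 0, 0]) I_beam();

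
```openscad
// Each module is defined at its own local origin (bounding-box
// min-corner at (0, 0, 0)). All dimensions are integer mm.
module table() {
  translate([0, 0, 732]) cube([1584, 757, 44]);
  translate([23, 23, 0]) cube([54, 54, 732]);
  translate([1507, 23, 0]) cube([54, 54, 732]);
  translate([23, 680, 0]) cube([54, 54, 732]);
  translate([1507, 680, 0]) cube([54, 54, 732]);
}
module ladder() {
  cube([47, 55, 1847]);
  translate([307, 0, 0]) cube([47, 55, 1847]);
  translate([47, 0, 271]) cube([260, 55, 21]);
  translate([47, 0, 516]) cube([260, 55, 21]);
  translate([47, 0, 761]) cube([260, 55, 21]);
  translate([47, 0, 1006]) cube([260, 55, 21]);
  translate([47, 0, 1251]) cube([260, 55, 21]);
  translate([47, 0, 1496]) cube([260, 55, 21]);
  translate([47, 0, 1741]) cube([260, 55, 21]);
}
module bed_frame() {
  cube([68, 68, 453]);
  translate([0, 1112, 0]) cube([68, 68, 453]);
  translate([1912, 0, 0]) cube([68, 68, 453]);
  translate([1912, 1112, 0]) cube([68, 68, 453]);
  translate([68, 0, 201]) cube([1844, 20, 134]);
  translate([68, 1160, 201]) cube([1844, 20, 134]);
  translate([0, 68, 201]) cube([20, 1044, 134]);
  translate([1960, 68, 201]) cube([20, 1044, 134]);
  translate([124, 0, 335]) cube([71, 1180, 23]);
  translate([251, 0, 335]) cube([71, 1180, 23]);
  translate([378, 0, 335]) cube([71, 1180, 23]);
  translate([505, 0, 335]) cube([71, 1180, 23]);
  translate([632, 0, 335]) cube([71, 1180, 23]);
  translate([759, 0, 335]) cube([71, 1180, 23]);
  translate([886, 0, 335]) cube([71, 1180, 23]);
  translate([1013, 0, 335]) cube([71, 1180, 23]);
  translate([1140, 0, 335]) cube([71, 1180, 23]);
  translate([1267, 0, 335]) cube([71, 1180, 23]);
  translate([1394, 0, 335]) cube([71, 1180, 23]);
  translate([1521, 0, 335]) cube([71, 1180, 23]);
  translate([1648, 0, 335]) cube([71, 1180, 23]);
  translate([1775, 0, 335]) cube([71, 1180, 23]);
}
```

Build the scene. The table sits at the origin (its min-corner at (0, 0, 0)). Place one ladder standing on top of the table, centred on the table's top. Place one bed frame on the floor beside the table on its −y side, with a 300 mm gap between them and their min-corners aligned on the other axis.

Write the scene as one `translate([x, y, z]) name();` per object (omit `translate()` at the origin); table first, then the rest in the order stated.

table();
translate([615, 351, 776]) ladder();
translate([0, -1480, 0]) bed_frame();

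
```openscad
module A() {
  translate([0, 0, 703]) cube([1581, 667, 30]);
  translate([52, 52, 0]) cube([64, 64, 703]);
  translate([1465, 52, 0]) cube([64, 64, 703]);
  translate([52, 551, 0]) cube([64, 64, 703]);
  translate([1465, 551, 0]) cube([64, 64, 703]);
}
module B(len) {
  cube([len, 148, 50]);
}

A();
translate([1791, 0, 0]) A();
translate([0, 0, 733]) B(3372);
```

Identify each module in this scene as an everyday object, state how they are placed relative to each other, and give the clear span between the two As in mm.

A is a table. B is a beam. A beam spans the tops of two tables. The clear span between the two tables is 210 mm.

Second table starts at x = 1791; first ends at x = 1581; clear span = 1791 − 1581 = 210 mm.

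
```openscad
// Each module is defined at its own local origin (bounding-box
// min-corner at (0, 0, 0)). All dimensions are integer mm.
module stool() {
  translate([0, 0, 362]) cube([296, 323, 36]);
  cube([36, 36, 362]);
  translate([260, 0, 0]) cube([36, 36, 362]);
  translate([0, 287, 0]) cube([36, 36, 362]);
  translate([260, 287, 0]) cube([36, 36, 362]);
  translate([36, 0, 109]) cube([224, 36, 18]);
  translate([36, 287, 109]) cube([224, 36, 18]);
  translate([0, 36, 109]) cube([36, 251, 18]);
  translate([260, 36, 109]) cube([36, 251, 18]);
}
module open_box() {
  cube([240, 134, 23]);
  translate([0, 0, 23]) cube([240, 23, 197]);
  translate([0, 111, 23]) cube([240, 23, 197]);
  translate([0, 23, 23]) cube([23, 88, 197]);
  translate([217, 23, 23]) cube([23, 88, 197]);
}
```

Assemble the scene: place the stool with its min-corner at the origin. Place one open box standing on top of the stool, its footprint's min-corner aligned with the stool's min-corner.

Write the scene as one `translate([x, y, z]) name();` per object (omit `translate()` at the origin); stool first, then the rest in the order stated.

stool();
translate([0, 0, 398]) open_box();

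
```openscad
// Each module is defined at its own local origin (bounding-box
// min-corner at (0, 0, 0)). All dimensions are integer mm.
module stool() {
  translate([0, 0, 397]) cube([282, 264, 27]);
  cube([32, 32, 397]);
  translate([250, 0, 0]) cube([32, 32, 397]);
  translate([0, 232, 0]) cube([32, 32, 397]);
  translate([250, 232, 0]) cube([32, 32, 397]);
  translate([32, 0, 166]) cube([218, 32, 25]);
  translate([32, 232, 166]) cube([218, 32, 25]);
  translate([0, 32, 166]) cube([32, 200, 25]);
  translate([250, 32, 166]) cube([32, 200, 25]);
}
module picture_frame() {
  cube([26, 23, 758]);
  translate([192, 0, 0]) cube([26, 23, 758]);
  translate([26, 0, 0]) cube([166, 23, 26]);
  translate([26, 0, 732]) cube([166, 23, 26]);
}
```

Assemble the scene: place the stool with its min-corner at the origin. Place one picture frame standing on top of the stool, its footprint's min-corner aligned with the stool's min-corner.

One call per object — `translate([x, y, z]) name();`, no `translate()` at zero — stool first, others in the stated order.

stool();
translate([0, 0, 424]) picture_frame();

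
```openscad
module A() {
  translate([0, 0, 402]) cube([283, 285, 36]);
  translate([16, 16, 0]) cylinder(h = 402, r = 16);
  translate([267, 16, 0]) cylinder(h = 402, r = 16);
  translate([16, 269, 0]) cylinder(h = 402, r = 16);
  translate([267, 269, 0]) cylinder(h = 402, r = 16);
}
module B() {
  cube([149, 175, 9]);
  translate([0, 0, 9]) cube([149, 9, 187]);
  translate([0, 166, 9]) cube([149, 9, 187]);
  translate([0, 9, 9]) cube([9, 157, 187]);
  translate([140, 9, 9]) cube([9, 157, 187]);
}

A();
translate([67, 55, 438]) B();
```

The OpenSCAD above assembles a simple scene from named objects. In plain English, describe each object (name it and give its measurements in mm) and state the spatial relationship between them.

A is a simple wooden stool: a rectangular seat 283 mm (x) by 285 mm (y), 36 mm thick, top face at z = 438 mm, on four round legs, each 32 mm in diameter. The legs rest on z = 0, each leg's axis is inset half a diameter from the nearest pair of seat edges (so the leg's bounding box is flush with the corner).

B is an open-topped rectangular box: outside dimensions 149×175×196 mm, with a uniform wall and base thickness of 9 mm. The base is a full 149×175 slab on the floor; four walls sit on top of the base. The front and back walls (the −y and +y sides) span the full width; the two side walls fit between them.

The open box is on top of the stool, centred.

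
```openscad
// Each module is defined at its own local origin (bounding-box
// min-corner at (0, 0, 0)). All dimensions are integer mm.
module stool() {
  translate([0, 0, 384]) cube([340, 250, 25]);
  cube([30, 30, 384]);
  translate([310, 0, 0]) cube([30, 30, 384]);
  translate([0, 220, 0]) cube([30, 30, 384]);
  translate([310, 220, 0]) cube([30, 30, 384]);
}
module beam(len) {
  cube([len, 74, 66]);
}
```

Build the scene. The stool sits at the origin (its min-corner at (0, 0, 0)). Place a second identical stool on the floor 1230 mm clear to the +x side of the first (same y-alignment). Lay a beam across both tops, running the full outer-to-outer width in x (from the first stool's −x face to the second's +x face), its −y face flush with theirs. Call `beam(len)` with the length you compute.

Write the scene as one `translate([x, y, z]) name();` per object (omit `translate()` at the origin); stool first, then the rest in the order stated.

stool();
translate([1570, 0, 0]) stool();
translate([0, 0, 409]) beam(1910);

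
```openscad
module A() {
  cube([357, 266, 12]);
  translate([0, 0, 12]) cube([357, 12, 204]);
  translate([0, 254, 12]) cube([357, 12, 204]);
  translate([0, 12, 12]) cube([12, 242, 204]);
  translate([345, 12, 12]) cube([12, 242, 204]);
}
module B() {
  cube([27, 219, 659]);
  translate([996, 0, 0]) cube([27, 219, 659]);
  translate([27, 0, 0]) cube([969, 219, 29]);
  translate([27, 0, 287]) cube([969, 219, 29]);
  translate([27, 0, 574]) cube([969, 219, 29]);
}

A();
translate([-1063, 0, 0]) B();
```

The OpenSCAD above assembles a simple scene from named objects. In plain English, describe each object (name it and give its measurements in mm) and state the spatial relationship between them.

A is an open-topped rectangular box: outside dimensions 357×266×216 mm, with a uniform wall and base thickness of 12 mm. The base is a full 357×266 slab on the floor; four walls sit on top of the base. The front and back walls (the −y and +y sides) span the full width; the two side walls fit between them.

B is a bookshelf 1023 mm wide overall, 219 mm deep and 659 mm tall. The two sides are 27 mm thick vertical panels. 3 horizontal shelves of 29 mm thickness span between the inner faces of the sides; the lowest shelf sits on the floor and shelves are stacked with a clear vertical gap of 258 mm between each pair.

The bookshelf is on the floor beside the open box on its −x side.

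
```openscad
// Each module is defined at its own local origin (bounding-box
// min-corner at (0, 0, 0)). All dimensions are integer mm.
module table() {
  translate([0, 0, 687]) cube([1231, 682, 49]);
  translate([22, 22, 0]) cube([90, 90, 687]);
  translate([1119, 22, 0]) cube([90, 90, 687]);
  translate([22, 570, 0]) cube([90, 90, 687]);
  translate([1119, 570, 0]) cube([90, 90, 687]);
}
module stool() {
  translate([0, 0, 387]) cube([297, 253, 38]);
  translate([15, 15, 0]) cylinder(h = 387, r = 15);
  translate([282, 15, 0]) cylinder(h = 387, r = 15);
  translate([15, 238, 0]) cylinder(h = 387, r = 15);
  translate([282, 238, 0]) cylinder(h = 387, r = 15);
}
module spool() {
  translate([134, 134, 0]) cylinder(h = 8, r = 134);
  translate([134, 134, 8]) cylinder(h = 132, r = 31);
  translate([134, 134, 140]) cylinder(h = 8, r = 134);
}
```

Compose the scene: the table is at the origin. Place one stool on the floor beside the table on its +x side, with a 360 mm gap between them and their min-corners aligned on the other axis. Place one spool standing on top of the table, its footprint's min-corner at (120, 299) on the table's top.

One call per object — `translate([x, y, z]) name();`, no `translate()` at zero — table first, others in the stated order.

table();
translate([1591, 0, 0]) stool();
translate([120, 299, 736]) spool();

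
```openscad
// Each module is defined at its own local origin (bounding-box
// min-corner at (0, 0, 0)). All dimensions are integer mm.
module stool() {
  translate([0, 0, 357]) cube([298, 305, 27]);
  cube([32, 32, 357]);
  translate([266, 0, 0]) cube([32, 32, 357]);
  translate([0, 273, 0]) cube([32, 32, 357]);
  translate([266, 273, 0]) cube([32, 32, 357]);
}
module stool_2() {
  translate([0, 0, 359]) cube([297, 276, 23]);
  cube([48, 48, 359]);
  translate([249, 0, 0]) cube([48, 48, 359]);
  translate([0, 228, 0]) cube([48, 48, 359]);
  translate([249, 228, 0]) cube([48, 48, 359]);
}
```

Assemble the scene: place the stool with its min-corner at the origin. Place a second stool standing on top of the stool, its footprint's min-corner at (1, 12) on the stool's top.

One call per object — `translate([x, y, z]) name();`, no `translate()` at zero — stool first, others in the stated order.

stool();
translate([1, 12, 384]) stool_2();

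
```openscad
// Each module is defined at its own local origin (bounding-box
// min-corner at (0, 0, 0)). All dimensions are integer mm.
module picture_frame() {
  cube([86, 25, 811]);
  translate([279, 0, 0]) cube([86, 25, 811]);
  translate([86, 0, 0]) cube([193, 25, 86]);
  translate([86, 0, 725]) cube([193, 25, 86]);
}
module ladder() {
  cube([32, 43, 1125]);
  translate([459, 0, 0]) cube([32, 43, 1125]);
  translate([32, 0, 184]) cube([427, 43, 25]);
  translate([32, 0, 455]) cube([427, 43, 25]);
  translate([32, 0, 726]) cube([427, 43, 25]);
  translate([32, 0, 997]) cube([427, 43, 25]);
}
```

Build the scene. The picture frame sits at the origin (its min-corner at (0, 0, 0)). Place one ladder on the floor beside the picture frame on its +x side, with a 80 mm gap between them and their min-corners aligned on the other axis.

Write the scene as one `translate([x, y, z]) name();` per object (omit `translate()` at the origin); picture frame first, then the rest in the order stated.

picture_frame();
translate([445, 0, 0]) ladder();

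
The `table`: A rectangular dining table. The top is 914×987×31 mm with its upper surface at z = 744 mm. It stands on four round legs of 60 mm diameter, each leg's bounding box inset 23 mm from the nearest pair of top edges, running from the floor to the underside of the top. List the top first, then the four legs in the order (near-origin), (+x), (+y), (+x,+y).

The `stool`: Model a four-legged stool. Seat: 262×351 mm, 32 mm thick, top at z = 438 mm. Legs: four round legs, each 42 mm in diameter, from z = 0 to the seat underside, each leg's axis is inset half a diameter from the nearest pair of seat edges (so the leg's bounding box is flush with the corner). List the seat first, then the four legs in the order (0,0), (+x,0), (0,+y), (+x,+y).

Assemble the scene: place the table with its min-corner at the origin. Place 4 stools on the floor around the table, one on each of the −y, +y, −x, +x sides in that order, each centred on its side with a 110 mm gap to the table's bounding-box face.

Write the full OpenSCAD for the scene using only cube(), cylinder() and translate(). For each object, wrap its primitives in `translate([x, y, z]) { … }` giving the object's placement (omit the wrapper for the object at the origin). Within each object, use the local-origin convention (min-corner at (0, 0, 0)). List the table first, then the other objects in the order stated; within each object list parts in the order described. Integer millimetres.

translate([0, 0, 713]) cube([914, 987, 31]);
translate([53, 53, 0]) cylinder(h = 713, r = 30);
translate([861, 53, 0]) cylinder(h = 713, r = 30);
translate([53, 934, 0]) cylinder(h = 713, r = 30);
translate([861, 934, 0]) cylinder(h = 713, r = 30);
translate([326, -461, 0]) {
  translate([0, 0, 406]) cube([262, 351, 32]);
  translate([21, 21, 0]) cylinder(h = 406, r = 21);
  translate([241, 21, 0]) cylinder(h = 406, r = 21);
  translate([21, 330, 0]) cylinder(h = 406, r = 21);
  translate([241, 330, 0]) cylinder(h = 406, r = 21);
}
translate([326, 1097, 0]) {
  translate([0, 0, 406]) cube([262, 351, 32]);
  translate([21, 21, 0]) cylinder(h = 406, r = 21);
  translate([241, 21, 0]) cylinder(h = 406, r = 21);
  translate([21, 330, 0]) cylinder(h = 406, r = 21);
  translate([241, 330, 0]) cylinder(h = 406, r = 21);
}
translate([-372, 318, 0]) {
  translate([0, 0, 406]) cube([262, 351, 32]);
  translate([21, 21, 0]) cylinder(h = 406, r = 21);
  translate([241, 21, 0]) cylinder(h = 406, r = 21);
  translate([21, 330, 0]) cylinder(h = 406, r = 21);
  translate([241, 330, 0]) cylinder(h = 406, r = 21);
}
translate([1024, 318, 0]) {
  translate([0, 0, 406]) cube([262, 351, 32]);
  translate([21, 21, 0]) cylinder(h = 406, r = 21);
  translate([241, 21, 0]) cylinder(h = 406, r = 21);
  translate([21, 330, 0]) cylinder(h = 406, r = 21);
  translate([241, 330, 0]) cylinder(h = 406, r = 21);
}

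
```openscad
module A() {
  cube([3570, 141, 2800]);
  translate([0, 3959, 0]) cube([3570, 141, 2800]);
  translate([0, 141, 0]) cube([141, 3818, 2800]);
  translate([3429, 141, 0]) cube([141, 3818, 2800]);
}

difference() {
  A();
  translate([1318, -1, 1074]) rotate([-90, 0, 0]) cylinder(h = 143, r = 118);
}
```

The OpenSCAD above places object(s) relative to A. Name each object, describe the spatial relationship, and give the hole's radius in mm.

A is a house frame. The house frame has a circular hole through its front wall. The hole's radius is 118 mm.

The subtracted cylinder has r = 118 mm.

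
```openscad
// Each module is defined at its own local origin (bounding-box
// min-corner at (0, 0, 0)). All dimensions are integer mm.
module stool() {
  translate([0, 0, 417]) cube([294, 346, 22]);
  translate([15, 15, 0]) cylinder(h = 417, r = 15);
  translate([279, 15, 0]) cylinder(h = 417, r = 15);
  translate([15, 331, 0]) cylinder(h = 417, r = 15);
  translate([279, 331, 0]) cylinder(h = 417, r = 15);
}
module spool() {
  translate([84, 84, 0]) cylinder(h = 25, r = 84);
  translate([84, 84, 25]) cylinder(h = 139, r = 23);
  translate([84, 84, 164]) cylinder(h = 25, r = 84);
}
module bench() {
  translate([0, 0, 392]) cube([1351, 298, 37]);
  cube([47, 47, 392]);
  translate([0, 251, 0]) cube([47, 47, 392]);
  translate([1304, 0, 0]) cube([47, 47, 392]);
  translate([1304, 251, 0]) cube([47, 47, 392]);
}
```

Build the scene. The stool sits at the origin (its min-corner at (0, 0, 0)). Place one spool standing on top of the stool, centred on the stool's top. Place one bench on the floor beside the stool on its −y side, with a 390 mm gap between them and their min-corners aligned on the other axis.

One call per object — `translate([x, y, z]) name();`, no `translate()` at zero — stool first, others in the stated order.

stool();
translate([63, 89, 439]) spool();
translate([0, -688, 0]) bench();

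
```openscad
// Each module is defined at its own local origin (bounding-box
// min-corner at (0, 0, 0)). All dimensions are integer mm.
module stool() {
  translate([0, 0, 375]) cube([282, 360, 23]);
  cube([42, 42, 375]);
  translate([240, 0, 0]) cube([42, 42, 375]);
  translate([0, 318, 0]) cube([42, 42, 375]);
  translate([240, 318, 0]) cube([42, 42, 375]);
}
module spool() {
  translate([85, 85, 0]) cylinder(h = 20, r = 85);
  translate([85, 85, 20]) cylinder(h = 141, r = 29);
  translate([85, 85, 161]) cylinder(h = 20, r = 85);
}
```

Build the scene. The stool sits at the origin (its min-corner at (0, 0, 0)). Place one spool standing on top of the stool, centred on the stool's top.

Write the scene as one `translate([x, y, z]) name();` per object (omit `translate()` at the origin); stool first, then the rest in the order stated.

stool();
translate([56, 95, 398]) spool();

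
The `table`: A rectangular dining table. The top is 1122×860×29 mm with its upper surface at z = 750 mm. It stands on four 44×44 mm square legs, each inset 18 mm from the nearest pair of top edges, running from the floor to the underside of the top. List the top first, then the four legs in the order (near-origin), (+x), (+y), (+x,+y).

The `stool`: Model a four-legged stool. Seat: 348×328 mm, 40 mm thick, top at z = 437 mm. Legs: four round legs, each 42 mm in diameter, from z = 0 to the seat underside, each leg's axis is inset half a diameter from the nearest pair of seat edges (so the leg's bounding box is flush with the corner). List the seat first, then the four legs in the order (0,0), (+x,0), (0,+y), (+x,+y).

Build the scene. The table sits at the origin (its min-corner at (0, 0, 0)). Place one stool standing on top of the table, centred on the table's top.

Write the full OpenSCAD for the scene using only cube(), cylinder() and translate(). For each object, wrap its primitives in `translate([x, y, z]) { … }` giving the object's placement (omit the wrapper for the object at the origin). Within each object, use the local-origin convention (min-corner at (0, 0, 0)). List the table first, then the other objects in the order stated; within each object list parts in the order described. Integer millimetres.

translate([0, 0, 721]) cube([1122, 860, 29]);
translate([18, 18, 0]) cube([44, 44, 721]);
translate([1060, 18, 0]) cube([44, 44, 721]);
translate([18, 798, 0]) cube([44, 44, 721]);
translate([1060, 798, 0]) cube([44, 44, 721]);
translate([387, 266, 750]) {
  translate([0, 0, 397]) cube([348, 328, 40]);
  translate([21, 21, 0]) cylinder(h = 397, r = 21);
  translate([327, 21, 0]) cylinder(h = 397, r = 21);
  translate([21, 307, 0]) cylinder(h = 397, r = 21);
  translate([327, 307, 0]) cylinder(h = 397, r = 21);
}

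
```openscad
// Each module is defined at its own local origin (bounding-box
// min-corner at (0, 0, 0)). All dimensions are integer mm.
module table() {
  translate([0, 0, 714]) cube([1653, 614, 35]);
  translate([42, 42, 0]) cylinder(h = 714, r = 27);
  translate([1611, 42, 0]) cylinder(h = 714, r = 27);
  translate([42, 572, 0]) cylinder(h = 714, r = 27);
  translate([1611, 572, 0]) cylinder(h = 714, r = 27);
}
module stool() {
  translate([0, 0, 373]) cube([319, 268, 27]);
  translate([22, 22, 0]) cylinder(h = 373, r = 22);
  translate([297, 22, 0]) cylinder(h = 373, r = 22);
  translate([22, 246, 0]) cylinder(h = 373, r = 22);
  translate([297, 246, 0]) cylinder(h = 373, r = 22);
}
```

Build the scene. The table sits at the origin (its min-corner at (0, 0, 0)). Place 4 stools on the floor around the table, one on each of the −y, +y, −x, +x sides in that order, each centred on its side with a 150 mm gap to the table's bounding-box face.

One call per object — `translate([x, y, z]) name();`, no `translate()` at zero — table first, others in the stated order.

table();
translate([667, -418, 0]) stool();
translate([667, 764, 0]) stool();
translate([-469, 173, 0]) stool();
translate([1803, 173, 0]) stool();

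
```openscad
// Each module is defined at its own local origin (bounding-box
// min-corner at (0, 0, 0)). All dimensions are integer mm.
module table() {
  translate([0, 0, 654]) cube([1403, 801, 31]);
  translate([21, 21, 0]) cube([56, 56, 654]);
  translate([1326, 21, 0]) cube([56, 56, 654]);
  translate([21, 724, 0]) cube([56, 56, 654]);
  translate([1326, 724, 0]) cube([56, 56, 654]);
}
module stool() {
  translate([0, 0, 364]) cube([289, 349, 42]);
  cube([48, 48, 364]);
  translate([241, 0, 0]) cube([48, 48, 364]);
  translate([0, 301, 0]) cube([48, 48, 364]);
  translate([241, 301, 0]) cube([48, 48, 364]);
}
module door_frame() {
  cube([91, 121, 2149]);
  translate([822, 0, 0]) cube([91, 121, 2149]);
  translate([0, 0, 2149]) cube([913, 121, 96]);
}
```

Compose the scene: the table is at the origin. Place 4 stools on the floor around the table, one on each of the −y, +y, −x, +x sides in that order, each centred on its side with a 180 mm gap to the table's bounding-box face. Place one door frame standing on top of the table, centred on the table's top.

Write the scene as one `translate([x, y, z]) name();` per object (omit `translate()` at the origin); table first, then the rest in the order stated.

table();
translate([557, -529, 0]) stool();
translate([557, 981, 0]) stool();
translate([-469, 226, 0]) stool();
translate([1583, 226, 0]) stool();
translate([245, 340, 685]) door_frame();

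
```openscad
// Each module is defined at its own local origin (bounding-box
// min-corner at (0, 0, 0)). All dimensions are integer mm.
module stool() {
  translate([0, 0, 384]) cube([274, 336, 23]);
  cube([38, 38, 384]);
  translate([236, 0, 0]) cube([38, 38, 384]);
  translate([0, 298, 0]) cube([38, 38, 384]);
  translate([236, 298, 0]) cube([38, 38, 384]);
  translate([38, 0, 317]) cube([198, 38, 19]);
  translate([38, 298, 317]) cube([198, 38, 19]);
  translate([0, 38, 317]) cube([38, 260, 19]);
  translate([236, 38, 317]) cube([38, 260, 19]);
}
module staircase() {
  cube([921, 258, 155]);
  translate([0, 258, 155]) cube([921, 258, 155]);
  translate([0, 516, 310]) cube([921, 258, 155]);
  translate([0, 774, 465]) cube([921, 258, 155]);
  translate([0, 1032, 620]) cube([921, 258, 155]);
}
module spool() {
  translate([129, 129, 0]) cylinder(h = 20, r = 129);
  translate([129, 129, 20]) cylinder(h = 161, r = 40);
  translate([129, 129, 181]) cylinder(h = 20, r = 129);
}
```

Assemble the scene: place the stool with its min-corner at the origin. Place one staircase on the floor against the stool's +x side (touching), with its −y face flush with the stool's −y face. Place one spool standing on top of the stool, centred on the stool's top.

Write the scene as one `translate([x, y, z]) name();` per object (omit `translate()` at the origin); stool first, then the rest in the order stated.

stool();
translate([274, 0, 0]) staircase();
translate([8, 39, 407]) spool();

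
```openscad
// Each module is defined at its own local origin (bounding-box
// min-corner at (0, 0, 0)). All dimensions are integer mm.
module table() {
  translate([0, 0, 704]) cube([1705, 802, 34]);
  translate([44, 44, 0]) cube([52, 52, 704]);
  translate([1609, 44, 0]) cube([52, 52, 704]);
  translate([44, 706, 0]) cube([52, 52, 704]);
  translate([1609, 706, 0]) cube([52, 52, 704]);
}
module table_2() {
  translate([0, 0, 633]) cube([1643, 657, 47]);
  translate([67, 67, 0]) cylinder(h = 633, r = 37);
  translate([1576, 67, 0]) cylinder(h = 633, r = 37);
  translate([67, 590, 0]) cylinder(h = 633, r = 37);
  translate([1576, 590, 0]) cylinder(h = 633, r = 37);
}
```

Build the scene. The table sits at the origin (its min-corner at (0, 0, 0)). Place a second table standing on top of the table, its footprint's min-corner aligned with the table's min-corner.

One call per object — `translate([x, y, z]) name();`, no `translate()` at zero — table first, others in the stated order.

table();
translate([0, 0, 738]) table_2();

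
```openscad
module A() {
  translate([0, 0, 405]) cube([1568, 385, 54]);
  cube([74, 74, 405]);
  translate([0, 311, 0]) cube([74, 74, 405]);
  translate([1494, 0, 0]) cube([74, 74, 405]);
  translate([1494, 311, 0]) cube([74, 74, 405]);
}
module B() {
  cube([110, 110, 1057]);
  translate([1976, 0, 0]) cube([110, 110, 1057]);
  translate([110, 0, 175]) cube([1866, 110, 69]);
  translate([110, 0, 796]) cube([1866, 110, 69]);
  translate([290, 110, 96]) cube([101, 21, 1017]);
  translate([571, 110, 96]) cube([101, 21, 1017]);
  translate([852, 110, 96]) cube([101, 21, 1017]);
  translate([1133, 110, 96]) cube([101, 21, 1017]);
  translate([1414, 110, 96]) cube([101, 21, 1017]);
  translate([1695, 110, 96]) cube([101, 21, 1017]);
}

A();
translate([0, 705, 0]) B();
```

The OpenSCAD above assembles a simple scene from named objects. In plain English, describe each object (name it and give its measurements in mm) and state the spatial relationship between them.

A is a bench: a 1568×385 mm seat slab, 54 mm thick, top at z = 459 mm, on four 74×74 mm square legs flush with the seat corners and standing on z = 0.

B is a fence section. Two 110×110 mm posts, 1057 mm tall, stand on the floor with a clear span of 1866 mm between their inner faces. Two horizontal rails of 110×69 mm section span the gap between the posts with their undersides at z = 175 mm and z = 796 mm, flush with the posts' −y face. 6 pickets, each 101 mm wide, 21 mm thick and 1017 mm tall, are fixed to the +y face of the rails with their bottoms at z = 96 mm, evenly spaced across the span with equal gaps (rounded down to the nearest mm) at the −x end and between each pair — any rounding remainder accumulates at the +x end.

The fence section is on the floor beside the bench on its +y side.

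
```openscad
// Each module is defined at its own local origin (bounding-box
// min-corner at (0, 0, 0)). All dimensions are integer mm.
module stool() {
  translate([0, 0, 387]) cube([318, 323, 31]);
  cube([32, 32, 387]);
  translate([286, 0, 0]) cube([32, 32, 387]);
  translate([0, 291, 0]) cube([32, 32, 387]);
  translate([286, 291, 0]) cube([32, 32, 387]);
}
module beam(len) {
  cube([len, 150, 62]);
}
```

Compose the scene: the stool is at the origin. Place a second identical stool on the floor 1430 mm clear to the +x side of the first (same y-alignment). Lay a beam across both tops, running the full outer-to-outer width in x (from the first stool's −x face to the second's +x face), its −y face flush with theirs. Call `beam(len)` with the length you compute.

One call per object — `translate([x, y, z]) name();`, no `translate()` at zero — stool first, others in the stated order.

stool();
translate([1748, 0, 0]) stool();
translate([0, 0, 418]) beam(2066);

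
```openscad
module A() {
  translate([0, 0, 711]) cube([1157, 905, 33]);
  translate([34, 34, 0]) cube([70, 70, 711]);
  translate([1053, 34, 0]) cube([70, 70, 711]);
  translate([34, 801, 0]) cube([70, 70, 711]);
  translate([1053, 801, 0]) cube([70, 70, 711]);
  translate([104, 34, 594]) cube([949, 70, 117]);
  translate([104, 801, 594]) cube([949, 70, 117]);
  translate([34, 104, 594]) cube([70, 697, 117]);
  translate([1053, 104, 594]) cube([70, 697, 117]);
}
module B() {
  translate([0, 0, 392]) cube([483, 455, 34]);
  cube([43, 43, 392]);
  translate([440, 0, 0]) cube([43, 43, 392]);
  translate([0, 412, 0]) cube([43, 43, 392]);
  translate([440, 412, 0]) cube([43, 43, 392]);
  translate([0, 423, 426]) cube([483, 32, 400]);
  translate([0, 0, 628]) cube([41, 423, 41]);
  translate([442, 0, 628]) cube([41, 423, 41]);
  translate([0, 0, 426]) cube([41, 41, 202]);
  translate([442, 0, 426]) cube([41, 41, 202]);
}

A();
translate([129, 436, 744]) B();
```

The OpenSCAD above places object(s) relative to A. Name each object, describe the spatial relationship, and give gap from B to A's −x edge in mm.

The chair's min-x is at 129; the table's min-x is 0; gap = 129 mm.

A is a table. B is a chair. The chair is on top of the table. The gap from the chair to the table's −x edge is 129 mm.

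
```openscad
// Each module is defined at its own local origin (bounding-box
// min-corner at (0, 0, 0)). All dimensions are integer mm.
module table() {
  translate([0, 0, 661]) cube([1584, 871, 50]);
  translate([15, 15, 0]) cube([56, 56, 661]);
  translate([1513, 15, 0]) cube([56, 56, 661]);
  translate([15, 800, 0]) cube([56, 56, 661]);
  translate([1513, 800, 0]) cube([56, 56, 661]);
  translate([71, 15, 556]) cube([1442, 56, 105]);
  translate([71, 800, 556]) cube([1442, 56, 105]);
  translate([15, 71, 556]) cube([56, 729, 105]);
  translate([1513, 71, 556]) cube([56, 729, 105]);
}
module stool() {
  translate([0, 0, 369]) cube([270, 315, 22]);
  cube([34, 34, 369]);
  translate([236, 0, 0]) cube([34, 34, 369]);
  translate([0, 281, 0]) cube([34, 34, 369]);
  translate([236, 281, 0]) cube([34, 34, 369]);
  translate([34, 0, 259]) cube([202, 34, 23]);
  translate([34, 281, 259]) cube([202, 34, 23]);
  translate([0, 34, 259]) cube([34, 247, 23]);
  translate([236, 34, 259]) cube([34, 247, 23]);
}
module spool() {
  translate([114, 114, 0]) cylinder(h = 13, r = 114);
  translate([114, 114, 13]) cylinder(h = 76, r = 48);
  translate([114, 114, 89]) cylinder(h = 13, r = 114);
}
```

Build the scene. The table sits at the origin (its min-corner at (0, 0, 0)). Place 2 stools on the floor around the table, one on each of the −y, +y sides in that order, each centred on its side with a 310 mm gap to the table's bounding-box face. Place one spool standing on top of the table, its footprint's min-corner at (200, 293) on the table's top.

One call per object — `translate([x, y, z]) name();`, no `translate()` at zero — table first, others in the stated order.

table();
translate([657, -625, 0]) stool();
translate([657, 1181, 0]) stool();
translate([200, 293, 711]) spool();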